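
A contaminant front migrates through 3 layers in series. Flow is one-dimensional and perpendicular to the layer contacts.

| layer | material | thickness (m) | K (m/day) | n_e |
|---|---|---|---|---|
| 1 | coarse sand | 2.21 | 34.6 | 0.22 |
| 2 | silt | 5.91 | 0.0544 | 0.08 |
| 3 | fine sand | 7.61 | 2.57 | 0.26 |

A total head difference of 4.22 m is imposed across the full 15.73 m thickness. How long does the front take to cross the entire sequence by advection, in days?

77.7

With flow normal to the layers, continuity requires the same specific discharge q through every layer.
Σ(b_i/K_i) = 2.21/34.6 + 5.91/0.0544 + 7.61/2.57 = 111.7 d.
q = Δh / Σ(b_i/K_i) = 4.22 / 111.7 = 0.03779 m/day.
In each layer the seepage velocity is v_i = q/n_i, so the layer transit time is t_i = b_i·n_i / q:
  layer 1 (coarse sand): t_1 = 2.21 × 0.22 / 0.03779 = 12.87 d
  layer 2 (silt): t_2 = 5.91 × 0.08 / 0.03779 = 12.51 d
  layer 3 (fine sand): t_3 = 7.61 × 0.26 / 0.03779 = 52.36 d
Total t = Σ t_i = 77.73 days.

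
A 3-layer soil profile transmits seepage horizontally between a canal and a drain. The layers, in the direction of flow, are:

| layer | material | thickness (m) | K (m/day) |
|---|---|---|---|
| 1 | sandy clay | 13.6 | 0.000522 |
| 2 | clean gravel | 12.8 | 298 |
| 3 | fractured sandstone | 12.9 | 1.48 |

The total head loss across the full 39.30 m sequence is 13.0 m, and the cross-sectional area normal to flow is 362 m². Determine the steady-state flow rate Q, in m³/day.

0.181

Flow is perpendicular to layering, so the layers act in series and the equivalent K is the thickness-weighted harmonic mean.
Total thickness L = 13.6 + 12.8 + 12.9 = 39.30 m.
Σ(b_i/K_i) = 13.6/0.000522 + 12.8/298 + 12.9/1.48 = 26062 d.
K_eq = L / Σ(b_i/K_i) = 39.30 / 26062 = 0.001508 m/day.
Q = K_eq · A · (Δh/L) = 0.001508 × 362 × (13.0/39.30) = 0.1806 m³/day.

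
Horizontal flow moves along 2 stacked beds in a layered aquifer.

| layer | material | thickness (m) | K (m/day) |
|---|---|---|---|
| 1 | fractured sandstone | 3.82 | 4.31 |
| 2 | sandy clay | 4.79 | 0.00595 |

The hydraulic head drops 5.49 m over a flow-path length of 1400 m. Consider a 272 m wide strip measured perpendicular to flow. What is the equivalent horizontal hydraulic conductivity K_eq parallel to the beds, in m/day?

Flow is parallel to layering, so each bed carries its own Darcy discharge and the transmissivities add.
Σ(K_i·b_i) = 4.31×3.82 + 0.00595×4.79 = 16.49 m²/day.
Total thickness b = 8.610 m, so K_eq = Σ(K_i·b_i)/b = 1.916 m/day.

1.92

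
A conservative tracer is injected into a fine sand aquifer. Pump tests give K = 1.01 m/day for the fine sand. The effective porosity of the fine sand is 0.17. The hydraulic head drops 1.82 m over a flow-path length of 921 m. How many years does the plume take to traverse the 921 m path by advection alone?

215

Hydraulic gradient i = Δh / L = 1.82 / 921 = 0.001976.
Darcy flux q = K · i = 1.010 × 0.001976 = 0.001996 m/day.
Seepage velocity v = q / n_e = 0.001996 / 0.17 = 0.01174 m/day.
Travel time t = L / v = 921 / 0.01174 = 78447 days = 214.8 years.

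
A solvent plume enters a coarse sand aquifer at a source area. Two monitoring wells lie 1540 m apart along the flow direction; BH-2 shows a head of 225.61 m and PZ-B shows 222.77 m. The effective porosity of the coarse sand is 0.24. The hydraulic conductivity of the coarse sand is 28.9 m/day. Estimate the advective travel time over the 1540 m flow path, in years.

19.0

Hydraulic gradient i = (225.61 − 222.77) / 1540 = 2.84 / 1540 = 0.001844.
Darcy flux q = K · i = 28.90 × 0.001844 = 0.05330 m/day.
Seepage velocity v = q / n_e = 0.05330 / 0.24 = 0.2221 m/day.
Travel time t = L / v = 1540 / 0.2221 = 6935 days = 18.99 years.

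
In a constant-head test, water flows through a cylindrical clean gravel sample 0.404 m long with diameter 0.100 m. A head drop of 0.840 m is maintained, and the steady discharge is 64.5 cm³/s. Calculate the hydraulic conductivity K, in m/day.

Cross-sectional area A = π·(d/2)² = π × (0.100/2)² = 0.007854 m².
Convert discharge: 64.5 cm³/s = 6.450e-05 m³/s.
Darcy's law rearranged: K = Q·L / (A·Δh) = 6.450e-05 × 0.404 / (0.007854 × 0.840) = 0.003950 m/s = 341.3 m/day.

341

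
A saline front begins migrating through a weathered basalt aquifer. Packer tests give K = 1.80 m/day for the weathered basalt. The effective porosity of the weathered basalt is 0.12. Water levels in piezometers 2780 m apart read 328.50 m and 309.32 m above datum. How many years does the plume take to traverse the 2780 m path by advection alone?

73.5

Hydraulic gradient i = (328.50 − 309.32) / 2780 = 19.18 / 2780 = 0.006899.
Darcy flux q = K · i = 1.800 × 0.006899 = 0.01242 m/day.
Seepage velocity v = q / n_e = 0.01242 / 0.12 = 0.1035 m/day.
Travel time t = L / v = 2780 / 0.1035 = 26863 days = 73.55 years.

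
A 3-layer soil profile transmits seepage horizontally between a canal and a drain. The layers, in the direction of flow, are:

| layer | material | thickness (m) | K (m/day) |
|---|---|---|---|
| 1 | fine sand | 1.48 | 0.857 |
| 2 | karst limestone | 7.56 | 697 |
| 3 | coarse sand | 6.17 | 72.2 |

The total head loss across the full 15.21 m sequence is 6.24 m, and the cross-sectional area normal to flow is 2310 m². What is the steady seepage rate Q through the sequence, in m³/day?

7910

Flow is perpendicular to layering, so the layers act in series and the equivalent K is the thickness-weighted harmonic mean.
Total thickness L = 1.48 + 7.56 + 6.17 = 15.21 m.
Σ(b_i/K_i) = 1.48/0.857 + 7.56/697 + 6.17/72.2 = 1.823 d.
K_eq = L / Σ(b_i/K_i) = 15.21 / 1.823 = 8.342 m/day.
Q = K_eq · A · (Δh/L) = 8.342 × 2310 × (6.24/15.21) = 7906 m³/day.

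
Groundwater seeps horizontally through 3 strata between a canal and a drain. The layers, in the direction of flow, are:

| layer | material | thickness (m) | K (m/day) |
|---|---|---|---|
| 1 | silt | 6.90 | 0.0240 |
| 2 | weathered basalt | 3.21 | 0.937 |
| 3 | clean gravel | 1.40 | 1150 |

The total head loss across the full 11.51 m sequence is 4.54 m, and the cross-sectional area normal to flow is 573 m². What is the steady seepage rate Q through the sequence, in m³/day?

8.94

Flow is perpendicular to layering, so the layers act in series and the equivalent K is the thickness-weighted harmonic mean.
Total thickness L = 6.90 + 3.21 + 1.40 = 11.51 m.
Σ(b_i/K_i) = 6.90/0.0240 + 3.21/0.937 + 1.40/1150 = 290.9 d.
K_eq = L / Σ(b_i/K_i) = 11.51 / 290.9 = 0.03956 m/day.
Q = K_eq · A · (Δh/L) = 0.03956 × 573 × (4.54/11.51) = 8.942 m³/day.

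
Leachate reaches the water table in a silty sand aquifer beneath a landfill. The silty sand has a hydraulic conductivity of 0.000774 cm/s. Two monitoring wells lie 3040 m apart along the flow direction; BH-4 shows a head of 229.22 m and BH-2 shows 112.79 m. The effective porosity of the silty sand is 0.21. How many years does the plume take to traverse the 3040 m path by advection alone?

Convert K: 0.000774 cm/s × 864 = 0.6687 m/day.
Hydraulic gradient i = (229.22 − 112.79) / 3040 = 116.43 / 3040 = 0.03830.
Darcy flux q = K · i = 0.6687 × 0.03830 = 0.02561 m/day.
Seepage velocity v = q / n_e = 0.02561 / 0.21 = 0.1220 m/day.
Travel time t = L / v = 3040 / 0.1220 = 24926 days = 68.24 years.

68.2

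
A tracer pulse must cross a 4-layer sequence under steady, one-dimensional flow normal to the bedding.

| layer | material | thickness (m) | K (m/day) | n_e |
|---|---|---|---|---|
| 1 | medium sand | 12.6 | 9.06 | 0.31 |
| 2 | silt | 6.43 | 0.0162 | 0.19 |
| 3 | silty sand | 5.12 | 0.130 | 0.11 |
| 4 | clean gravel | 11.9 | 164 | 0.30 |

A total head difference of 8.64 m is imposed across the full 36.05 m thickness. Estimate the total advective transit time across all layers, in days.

469

With flow normal to the layers, continuity requires the same specific discharge q through every layer.
Σ(b_i/K_i) = 12.6/9.06 + 6.43/0.0162 + 5.12/0.130 + 11.9/164 = 437.8 d.
q = Δh / Σ(b_i/K_i) = 8.64 / 437.8 = 0.01974 m/day.
In each layer the seepage velocity is v_i = q/n_i, so the layer transit time is t_i = b_i·n_i / q:
  layer 1 (medium sand): t_1 = 12.6 × 0.31 / 0.01974 = 197.9 d
  layer 2 (silt): t_2 = 6.43 × 0.19 / 0.01974 = 61.90 d
  layer 3 (silty sand): t_3 = 5.12 × 0.11 / 0.01974 = 28.54 d
  layer 4 (clean gravel): t_4 = 11.9 × 0.30 / 0.01974 = 180.9 d
Total t = Σ t_i = 469.2 days.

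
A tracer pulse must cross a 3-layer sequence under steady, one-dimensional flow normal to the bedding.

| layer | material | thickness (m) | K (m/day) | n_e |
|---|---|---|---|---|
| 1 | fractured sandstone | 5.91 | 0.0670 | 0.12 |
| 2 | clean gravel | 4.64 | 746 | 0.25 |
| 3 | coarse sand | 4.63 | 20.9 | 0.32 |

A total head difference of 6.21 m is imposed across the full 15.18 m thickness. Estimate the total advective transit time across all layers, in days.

With flow normal to the layers, continuity requires the same specific discharge q through every layer.
Σ(b_i/K_i) = 5.91/0.0670 + 4.64/746 + 4.63/20.9 = 88.44 d.
q = Δh / Σ(b_i/K_i) = 6.21 / 88.44 = 0.07022 m/day.
In each layer the seepage velocity is v_i = q/n_i, so the layer transit time is t_i = b_i·n_i / q:
  layer 1 (fractured sandstone): t_1 = 5.91 × 0.12 / 0.07022 = 10.10 d
  layer 2 (clean gravel): t_2 = 4.64 × 0.25 / 0.07022 = 16.52 d
  layer 3 (coarse sand): t_3 = 4.63 × 0.32 / 0.07022 = 21.10 d
Total t = Σ t_i = 47.72 days.

47.7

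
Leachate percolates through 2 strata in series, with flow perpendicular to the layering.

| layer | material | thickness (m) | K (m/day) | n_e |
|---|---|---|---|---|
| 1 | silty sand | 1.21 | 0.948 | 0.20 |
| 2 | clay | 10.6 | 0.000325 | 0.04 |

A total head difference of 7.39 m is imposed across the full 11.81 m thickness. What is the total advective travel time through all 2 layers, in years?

8.05

With flow normal to the layers, continuity requires the same specific discharge q through every layer.
Σ(b_i/K_i) = 1.21/0.948 + 10.6/0.000325 = 32617 d.
q = Δh / Σ(b_i/K_i) = 7.39 / 32617 = 0.0002266 m/day.
In each layer the seepage velocity is v_i = q/n_i, so the layer transit time is t_i = b_i·n_i / q:
  layer 1 (silty sand): t_1 = 1.21 × 0.20 / 0.0002266 = 1068 d
  layer 2 (clay): t_2 = 10.6 × 0.04 / 0.0002266 = 1871 d
Total t = Σ t_i = 2939 days = 8.048 years.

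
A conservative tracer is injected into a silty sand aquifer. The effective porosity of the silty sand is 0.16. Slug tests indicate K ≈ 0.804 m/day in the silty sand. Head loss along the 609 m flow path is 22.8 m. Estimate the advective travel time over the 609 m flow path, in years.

8.86

Hydraulic gradient i = Δh / L = 22.8 / 609 = 0.03744.
Darcy flux q = K · i = 0.8040 × 0.03744 = 0.03010 m/day.
Seepage velocity v = q / n_e = 0.03010 / 0.16 = 0.1881 m/day.
Travel time t = L / v = 609 / 0.1881 = 3237 days = 8.863 years.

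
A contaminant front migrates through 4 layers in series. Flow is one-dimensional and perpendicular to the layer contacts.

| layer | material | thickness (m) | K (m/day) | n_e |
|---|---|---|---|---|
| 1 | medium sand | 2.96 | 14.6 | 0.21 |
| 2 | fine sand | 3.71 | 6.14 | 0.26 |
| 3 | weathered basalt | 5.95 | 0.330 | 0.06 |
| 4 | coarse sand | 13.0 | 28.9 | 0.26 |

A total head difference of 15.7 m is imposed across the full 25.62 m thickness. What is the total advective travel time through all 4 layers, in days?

With flow normal to the layers, continuity requires the same specific discharge q through every layer.
Σ(b_i/K_i) = 2.96/14.6 + 3.71/6.14 + 5.95/0.330 + 13.0/28.9 = 19.29 d.
q = Δh / Σ(b_i/K_i) = 15.7 / 19.29 = 0.8140 m/day.
In each layer the seepage velocity is v_i = q/n_i, so the layer transit time is t_i = b_i·n_i / q:
  layer 1 (medium sand): t_1 = 2.96 × 0.21 / 0.8140 = 0.7636 d
  layer 2 (fine sand): t_2 = 3.71 × 0.26 / 0.8140 = 1.185 d
  layer 3 (weathered basalt): t_3 = 5.95 × 0.06 / 0.8140 = 0.4386 d
  layer 4 (coarse sand): t_4 = 13.0 × 0.26 / 0.8140 = 4.152 d
Total t = Σ t_i = 6.539 days.

6.54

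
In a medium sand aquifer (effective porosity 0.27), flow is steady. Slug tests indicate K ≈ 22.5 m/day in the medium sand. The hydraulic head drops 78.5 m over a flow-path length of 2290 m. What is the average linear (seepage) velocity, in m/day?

Hydraulic gradient i = Δh / L = 78.5 / 2290 = 0.03428.
Darcy flux q = K · i = 22.50 × 0.03428 = 0.7713 m/day.
Seepage velocity v = q / n_e = 0.7713 / 0.27 = 2.857 m/day.

2.86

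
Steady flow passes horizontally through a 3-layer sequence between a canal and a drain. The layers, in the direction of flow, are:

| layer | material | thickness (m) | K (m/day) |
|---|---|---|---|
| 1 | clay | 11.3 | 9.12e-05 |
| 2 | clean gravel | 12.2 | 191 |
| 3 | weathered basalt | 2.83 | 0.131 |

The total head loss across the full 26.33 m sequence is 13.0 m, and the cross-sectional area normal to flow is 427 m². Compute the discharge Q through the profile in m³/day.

0.0448

Flow is perpendicular to layering, so the layers act in series and the equivalent K is the thickness-weighted harmonic mean.
Total thickness L = 11.3 + 12.2 + 2.83 = 26.33 m.
Σ(b_i/K_i) = 11.3/9.12e-05 + 12.2/191 + 2.83/0.131 = 1.239e+05 d.
K_eq = L / Σ(b_i/K_i) = 26.33 / 1.239e+05 = 0.0002125 m/day.
Q = K_eq · A · (Δh/L) = 0.0002125 × 427 × (13.0/26.33) = 0.04479 m³/day.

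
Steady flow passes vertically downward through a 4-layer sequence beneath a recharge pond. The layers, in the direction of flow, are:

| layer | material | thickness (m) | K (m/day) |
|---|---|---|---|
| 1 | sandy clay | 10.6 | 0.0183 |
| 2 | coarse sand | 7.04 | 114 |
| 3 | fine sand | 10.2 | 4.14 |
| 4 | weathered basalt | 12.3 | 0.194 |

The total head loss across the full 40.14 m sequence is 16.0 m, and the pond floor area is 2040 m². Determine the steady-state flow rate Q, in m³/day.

50.6

Flow is perpendicular to layering, so the layers act in series and the equivalent K is the thickness-weighted harmonic mean.
Total thickness L = 10.6 + 7.04 + 10.2 + 12.3 = 40.14 m.
Σ(b_i/K_i) = 10.6/0.0183 + 7.04/114 + 10.2/4.14 + 12.3/0.194 = 645.2 d.
K_eq = L / Σ(b_i/K_i) = 40.14 / 645.2 = 0.06222 m/day.
Q = K_eq · A · (Δh/L) = 0.06222 × 2040 × (16.0/40.14) = 50.59 m³/day.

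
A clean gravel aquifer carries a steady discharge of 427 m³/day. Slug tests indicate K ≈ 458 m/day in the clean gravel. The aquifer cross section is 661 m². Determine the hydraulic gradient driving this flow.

From Q = K·A·i, i = Q / (K·A) = 427 / (458.0 × 661.0) = 0.001410.

0.00141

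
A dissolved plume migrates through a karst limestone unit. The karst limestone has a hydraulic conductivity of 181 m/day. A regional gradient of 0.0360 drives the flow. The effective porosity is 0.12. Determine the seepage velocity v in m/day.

Hydraulic gradient i = 0.0360.
Darcy flux q = K · i = 181.0 × 0.03600 = 6.516 m/day.
Seepage velocity v = q / n_e = 6.516 / 0.12 = 54.30 m/day.

54.3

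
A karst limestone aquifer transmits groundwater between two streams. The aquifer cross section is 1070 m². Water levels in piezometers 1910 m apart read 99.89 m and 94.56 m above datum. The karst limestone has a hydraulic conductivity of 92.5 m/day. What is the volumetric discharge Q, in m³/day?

276

Hydraulic gradient i = (99.89 − 94.56) / 1910 = 5.33 / 1910 = 0.002791.
Darcy's law: Q = K · A · i = 92.50 × 1070 × 0.002791 = 276.2 m³/day.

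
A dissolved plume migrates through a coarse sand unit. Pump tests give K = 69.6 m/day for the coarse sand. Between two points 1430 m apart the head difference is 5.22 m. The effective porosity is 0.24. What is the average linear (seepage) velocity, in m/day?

Hydraulic gradient i = Δh / L = 5.22 / 1430 = 0.003650.
Darcy flux q = K · i = 69.60 × 0.003650 = 0.2541 m/day.
Seepage velocity v = q / n_e = 0.2541 / 0.24 = 1.059 m/day.

1.06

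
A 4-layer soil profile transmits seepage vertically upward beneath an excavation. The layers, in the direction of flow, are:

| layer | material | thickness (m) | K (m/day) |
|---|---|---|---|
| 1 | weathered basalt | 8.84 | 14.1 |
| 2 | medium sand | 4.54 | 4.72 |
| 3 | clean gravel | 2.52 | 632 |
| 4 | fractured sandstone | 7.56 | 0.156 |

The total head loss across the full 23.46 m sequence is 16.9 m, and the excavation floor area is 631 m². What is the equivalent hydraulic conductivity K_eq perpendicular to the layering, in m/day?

0.469

Flow is perpendicular to layering, so the layers act in series and the equivalent K is the thickness-weighted harmonic mean.
Total thickness L = 8.84 + 4.54 + 2.52 + 7.56 = 23.46 m.
Σ(b_i/K_i) = 8.84/14.1 + 4.54/4.72 + 2.52/632 + 7.56/0.156 = 50.05 d.
K_eq = L / Σ(b_i/K_i) = 23.46 / 50.05 = 0.4687 m/day.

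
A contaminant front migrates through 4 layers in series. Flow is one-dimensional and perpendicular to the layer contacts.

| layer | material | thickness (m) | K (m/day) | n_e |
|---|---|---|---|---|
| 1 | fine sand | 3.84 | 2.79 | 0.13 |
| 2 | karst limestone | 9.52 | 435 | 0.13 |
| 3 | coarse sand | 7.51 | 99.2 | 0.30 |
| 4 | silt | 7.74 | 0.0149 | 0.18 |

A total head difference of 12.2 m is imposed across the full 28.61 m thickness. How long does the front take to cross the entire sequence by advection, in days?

With flow normal to the layers, continuity requires the same specific discharge q through every layer.
Σ(b_i/K_i) = 3.84/2.79 + 9.52/435 + 7.51/99.2 + 7.74/0.0149 = 520.9 d.
q = Δh / Σ(b_i/K_i) = 12.2 / 520.9 = 0.02342 m/day.
In each layer the seepage velocity is v_i = q/n_i, so the layer transit time is t_i = b_i·n_i / q:
  layer 1 (fine sand): t_1 = 3.84 × 0.13 / 0.02342 = 21.32 d
  layer 2 (karst limestone): t_2 = 9.52 × 0.13 / 0.02342 = 52.85 d
  layer 3 (coarse sand): t_3 = 7.51 × 0.30 / 0.02342 = 96.20 d
  layer 4 (silt): t_4 = 7.74 × 0.18 / 0.02342 = 59.49 d
Total t = Σ t_i = 229.9 days.

230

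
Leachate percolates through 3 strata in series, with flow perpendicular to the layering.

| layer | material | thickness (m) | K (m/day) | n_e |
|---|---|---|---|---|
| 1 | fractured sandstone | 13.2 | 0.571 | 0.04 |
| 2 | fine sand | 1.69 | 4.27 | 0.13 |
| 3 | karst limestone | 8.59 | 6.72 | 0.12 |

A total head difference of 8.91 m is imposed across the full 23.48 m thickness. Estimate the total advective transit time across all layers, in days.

4.95

With flow normal to the layers, continuity requires the same specific discharge q through every layer.
Σ(b_i/K_i) = 13.2/0.571 + 1.69/4.27 + 8.59/6.72 = 24.79 d.
q = Δh / Σ(b_i/K_i) = 8.91 / 24.79 = 0.3594 m/day.
In each layer the seepage velocity is v_i = q/n_i, so the layer transit time is t_i = b_i·n_i / q:
  layer 1 (fractured sandstone): t_1 = 13.2 × 0.04 / 0.3594 = 1.469 d
  layer 2 (fine sand): t_2 = 1.69 × 0.13 / 0.3594 = 0.6113 d
  layer 3 (karst limestone): t_3 = 8.59 × 0.12 / 0.3594 = 2.868 d
Total t = Σ t_i = 4.949 days.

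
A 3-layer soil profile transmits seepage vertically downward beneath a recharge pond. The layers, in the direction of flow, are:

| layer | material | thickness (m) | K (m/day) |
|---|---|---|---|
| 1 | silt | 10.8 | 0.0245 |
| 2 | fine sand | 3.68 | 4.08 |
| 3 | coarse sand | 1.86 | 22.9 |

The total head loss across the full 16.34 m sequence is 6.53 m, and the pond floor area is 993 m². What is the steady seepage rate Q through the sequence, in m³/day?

Flow is perpendicular to layering, so the layers act in series and the equivalent K is the thickness-weighted harmonic mean.
Total thickness L = 10.8 + 3.68 + 1.86 = 16.34 m.
Σ(b_i/K_i) = 10.8/0.0245 + 3.68/4.08 + 1.86/22.9 = 441.8 d.
K_eq = L / Σ(b_i/K_i) = 16.34 / 441.8 = 0.03699 m/day.
Q = K_eq · A · (Δh/L) = 0.03699 × 993 × (6.53/16.34) = 14.68 m³/day.

14.7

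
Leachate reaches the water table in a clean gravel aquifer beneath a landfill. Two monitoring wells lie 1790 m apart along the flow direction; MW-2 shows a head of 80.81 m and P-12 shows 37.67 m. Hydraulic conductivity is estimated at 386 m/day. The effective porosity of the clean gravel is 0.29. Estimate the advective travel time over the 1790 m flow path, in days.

Hydraulic gradient i = (80.81 − 37.67) / 1790 = 43.14 / 1790 = 0.02410.
Darcy flux q = K · i = 386.0 × 0.02410 = 9.303 m/day.
Seepage velocity v = q / n_e = 9.303 / 0.29 = 32.08 m/day.
Travel time t = L / v = 1790 / 32.08 = 55.80 days.

55.8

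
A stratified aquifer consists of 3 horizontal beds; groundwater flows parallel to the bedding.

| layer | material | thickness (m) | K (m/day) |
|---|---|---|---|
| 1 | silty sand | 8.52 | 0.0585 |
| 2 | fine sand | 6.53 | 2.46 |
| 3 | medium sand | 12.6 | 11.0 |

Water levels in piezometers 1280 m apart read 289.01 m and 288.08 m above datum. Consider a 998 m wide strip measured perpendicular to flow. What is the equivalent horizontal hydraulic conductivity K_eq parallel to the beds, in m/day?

5.61

Flow is parallel to layering, so each bed carries its own Darcy discharge and the transmissivities add.
Σ(K_i·b_i) = 0.0585×8.52 + 2.46×6.53 + 11.0×12.6 = 155.2 m²/day.
Total thickness b = 27.65 m, so K_eq = Σ(K_i·b_i)/b = 5.612 m/day.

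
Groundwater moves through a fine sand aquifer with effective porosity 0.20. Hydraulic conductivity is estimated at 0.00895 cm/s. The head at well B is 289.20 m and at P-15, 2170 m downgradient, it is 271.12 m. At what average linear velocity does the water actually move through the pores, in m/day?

Convert K: 0.00895 cm/s × 864 = 7.733 m/day.
Hydraulic gradient i = (289.20 − 271.12) / 2170 = 18.08 / 2170 = 0.008332.
Darcy flux q = K · i = 7.733 × 0.008332 = 0.06443 m/day.
Seepage velocity v = q / n_e = 0.06443 / 0.20 = 0.3221 m/day.

0.322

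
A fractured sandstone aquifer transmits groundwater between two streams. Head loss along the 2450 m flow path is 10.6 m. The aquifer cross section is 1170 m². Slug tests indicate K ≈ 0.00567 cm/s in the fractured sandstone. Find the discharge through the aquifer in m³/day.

Convert K: 0.00567 cm/s × 864 = 4.899 m/day.
Hydraulic gradient i = Δh / L = 10.6 / 2450 = 0.004327.
Darcy's law: Q = K · A · i = 4.899 × 1170 × 0.004327 = 24.80 m³/day.

24.8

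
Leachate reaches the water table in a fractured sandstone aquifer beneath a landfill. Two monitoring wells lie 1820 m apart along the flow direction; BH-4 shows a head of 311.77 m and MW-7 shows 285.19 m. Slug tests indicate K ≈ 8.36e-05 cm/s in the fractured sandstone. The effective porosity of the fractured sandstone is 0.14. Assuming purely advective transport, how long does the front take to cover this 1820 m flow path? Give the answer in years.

661

Convert K: 8.36e-05 cm/s × 864 = 0.07223 m/day.
Hydraulic gradient i = (311.77 − 285.19) / 1820 = 26.58 / 1820 = 0.01460.
Darcy flux q = K · i = 0.07223 × 0.01460 = 0.001055 m/day.
Seepage velocity v = q / n_e = 0.001055 / 0.14 = 0.007535 m/day.
Travel time t = L / v = 1820 / 0.007535 = 2.415e+05 days = 661.3 years.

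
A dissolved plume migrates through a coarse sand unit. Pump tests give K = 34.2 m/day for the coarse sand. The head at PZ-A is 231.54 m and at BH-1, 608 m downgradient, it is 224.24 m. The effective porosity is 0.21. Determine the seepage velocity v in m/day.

Hydraulic gradient i = (231.54 − 224.24) / 608 = 7.3 / 608 = 0.01201.
Darcy flux q = K · i = 34.20 × 0.01201 = 0.4106 m/day.
Seepage velocity v = q / n_e = 0.4106 / 0.21 = 1.955 m/day.

1.96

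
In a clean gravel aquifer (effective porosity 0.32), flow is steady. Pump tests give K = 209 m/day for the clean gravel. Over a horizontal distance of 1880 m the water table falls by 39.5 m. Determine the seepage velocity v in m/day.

Hydraulic gradient i = Δh / L = 39.5 / 1880 = 0.02101.
Darcy flux q = K · i = 209.0 × 0.02101 = 4.391 m/day.
Seepage velocity v = q / n_e = 4.391 / 0.32 = 13.72 m/day.

13.7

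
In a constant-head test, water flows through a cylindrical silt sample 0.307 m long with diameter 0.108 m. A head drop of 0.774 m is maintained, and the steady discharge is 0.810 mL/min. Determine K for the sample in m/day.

0.0505

Cross-sectional area A = π·(d/2)² = π × (0.108/2)² = 0.009161 m².
Convert discharge: 0.810 mL/min = 1.350e-08 m³/s.
Darcy's law rearranged: K = Q·L / (A·Δh) = 1.350e-08 × 0.307 / (0.009161 × 0.774) = 5.845e-07 m/s = 0.05050 m/day.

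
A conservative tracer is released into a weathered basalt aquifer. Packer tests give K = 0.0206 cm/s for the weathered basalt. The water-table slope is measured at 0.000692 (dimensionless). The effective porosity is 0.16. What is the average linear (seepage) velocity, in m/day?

Convert K: 0.0206 cm/s × 864 = 17.80 m/day.
Hydraulic gradient i = 0.000692.
Darcy flux q = K · i = 17.80 × 0.0006920 = 0.01232 m/day.
Seepage velocity v = q / n_e = 0.01232 / 0.16 = 0.07698 m/day.

0.0770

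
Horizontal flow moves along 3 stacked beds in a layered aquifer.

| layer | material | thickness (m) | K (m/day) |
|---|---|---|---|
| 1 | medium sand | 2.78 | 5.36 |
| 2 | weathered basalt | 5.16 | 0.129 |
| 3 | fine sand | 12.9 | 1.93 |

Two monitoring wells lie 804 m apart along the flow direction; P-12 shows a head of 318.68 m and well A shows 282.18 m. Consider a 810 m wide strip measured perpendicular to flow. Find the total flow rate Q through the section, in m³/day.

1490

Flow is parallel to layering, so each bed carries its own Darcy discharge and the transmissivities add.
Σ(K_i·b_i) = 5.36×2.78 + 0.129×5.16 + 1.93×12.9 = 40.46 m²/day.
Hydraulic gradient i = (318.68 − 282.18) / 804 = 36.5 / 804 = 0.04540.
Q = Σ(K_i·b_i) · W · i = 40.46 × 810 × 0.04540 = 1488 m³/day.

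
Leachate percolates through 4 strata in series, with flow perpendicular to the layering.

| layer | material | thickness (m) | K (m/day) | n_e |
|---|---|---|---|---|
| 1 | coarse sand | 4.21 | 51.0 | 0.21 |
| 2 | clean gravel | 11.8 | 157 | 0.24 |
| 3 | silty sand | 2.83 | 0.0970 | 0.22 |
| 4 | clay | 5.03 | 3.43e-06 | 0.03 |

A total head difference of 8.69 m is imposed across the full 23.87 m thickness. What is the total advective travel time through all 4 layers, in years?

With flow normal to the layers, continuity requires the same specific discharge q through every layer.
Σ(b_i/K_i) = 4.21/51.0 + 11.8/157 + 2.83/0.0970 + 5.03/3.43e-06 = 1.467e+06 d.
q = Δh / Σ(b_i/K_i) = 8.69 / 1.467e+06 = 5.926e-06 m/day.
In each layer the seepage velocity is v_i = q/n_i, so the layer transit time is t_i = b_i·n_i / q:
  layer 1 (coarse sand): t_1 = 4.21 × 0.21 / 5.926e-06 = 1.492e+05 d
  layer 2 (clean gravel): t_2 = 11.8 × 0.24 / 5.926e-06 = 4.779e+05 d
  layer 3 (silty sand): t_3 = 2.83 × 0.22 / 5.926e-06 = 1.051e+05 d
  layer 4 (clay): t_4 = 5.03 × 0.03 / 5.926e-06 = 25465 d
Total t = Σ t_i = 7.577e+05 days = 2074 years.

2070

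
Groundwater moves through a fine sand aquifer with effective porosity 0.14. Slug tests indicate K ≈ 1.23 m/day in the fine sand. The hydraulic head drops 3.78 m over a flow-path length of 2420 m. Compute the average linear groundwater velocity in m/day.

0.0137

Hydraulic gradient i = Δh / L = 3.78 / 2420 = 0.001562.
Darcy flux q = K · i = 1.230 × 0.001562 = 0.001921 m/day.
Seepage velocity v = q / n_e = 0.001921 / 0.14 = 0.01372 m/day.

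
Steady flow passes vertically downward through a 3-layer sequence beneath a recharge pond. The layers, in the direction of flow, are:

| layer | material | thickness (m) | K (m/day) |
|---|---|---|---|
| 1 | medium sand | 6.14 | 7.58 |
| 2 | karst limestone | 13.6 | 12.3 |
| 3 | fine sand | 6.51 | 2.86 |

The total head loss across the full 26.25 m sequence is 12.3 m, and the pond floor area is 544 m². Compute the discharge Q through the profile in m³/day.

Flow is perpendicular to layering, so the layers act in series and the equivalent K is the thickness-weighted harmonic mean.
Total thickness L = 6.14 + 13.6 + 6.51 = 26.25 m.
Σ(b_i/K_i) = 6.14/7.58 + 13.6/12.3 + 6.51/2.86 = 4.192 d.
K_eq = L / Σ(b_i/K_i) = 26.25 / 4.192 = 6.262 m/day.
Q = K_eq · A · (Δh/L) = 6.262 × 544 × (12.3/26.25) = 1596 m³/day.

1600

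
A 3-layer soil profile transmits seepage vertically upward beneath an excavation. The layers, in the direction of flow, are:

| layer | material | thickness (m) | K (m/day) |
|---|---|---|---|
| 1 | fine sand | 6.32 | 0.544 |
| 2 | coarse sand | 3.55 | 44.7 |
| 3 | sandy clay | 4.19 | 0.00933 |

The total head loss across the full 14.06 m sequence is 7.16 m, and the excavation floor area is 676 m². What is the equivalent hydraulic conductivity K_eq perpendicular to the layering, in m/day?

0.0305

Flow is perpendicular to layering, so the layers act in series and the equivalent K is the thickness-weighted harmonic mean.
Total thickness L = 6.32 + 3.55 + 4.19 = 14.06 m.
Σ(b_i/K_i) = 6.32/0.544 + 3.55/44.7 + 4.19/0.00933 = 460.8 d.
K_eq = L / Σ(b_i/K_i) = 14.06 / 460.8 = 0.03051 m/day.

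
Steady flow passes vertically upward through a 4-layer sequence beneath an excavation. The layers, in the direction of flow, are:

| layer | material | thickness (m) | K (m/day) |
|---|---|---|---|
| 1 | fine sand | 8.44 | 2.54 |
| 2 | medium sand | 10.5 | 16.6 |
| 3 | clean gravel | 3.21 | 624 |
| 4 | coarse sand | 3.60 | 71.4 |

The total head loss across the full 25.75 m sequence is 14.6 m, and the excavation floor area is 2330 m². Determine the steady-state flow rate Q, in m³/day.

Flow is perpendicular to layering, so the layers act in series and the equivalent K is the thickness-weighted harmonic mean.
Total thickness L = 8.44 + 10.5 + 3.21 + 3.60 = 25.75 m.
Σ(b_i/K_i) = 8.44/2.54 + 10.5/16.6 + 3.21/624 + 3.60/71.4 = 4.011 d.
K_eq = L / Σ(b_i/K_i) = 25.75 / 4.011 = 6.420 m/day.
Q = K_eq · A · (Δh/L) = 6.420 × 2330 × (14.6/25.75) = 8481 m³/day.

8480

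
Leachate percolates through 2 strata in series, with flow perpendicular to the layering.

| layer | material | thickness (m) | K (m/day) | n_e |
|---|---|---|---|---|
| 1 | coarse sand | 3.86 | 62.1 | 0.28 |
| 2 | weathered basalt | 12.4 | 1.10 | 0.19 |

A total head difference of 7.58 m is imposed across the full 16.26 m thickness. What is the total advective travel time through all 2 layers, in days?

5.14

With flow normal to the layers, continuity requires the same specific discharge q through every layer.
Σ(b_i/K_i) = 3.86/62.1 + 12.4/1.10 = 11.33 d.
q = Δh / Σ(b_i/K_i) = 7.58 / 11.33 = 0.6687 m/day.
In each layer the seepage velocity is v_i = q/n_i, so the layer transit time is t_i = b_i·n_i / q:
  layer 1 (coarse sand): t_1 = 3.86 × 0.28 / 0.6687 = 1.616 d
  layer 2 (weathered basalt): t_2 = 12.4 × 0.19 / 0.6687 = 3.523 d
Total t = Σ t_i = 5.139 days.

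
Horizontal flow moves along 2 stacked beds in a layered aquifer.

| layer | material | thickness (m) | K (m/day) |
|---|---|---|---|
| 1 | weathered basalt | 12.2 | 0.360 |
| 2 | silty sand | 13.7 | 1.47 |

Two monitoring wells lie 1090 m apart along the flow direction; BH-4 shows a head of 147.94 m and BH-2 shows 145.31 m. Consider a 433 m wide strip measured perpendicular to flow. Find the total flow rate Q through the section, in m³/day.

Flow is parallel to layering, so each bed carries its own Darcy discharge and the transmissivities add.
Σ(K_i·b_i) = 0.360×12.2 + 1.47×13.7 = 24.53 m²/day.
Hydraulic gradient i = (147.94 − 145.31) / 1090 = 2.63 / 1090 = 0.002413.
Q = Σ(K_i·b_i) · W · i = 24.53 × 433 × 0.002413 = 25.63 m³/day.

25.6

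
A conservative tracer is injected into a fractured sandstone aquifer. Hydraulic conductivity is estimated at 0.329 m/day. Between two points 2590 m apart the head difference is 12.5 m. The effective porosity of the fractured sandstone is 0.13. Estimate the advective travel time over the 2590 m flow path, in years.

Hydraulic gradient i = Δh / L = 12.5 / 2590 = 0.004826.
Darcy flux q = K · i = 0.3290 × 0.004826 = 0.001588 m/day.
Seepage velocity v = q / n_e = 0.001588 / 0.13 = 0.01221 m/day.
Travel time t = L / v = 2590 / 0.01221 = 2.120e+05 days = 580.6 years.

581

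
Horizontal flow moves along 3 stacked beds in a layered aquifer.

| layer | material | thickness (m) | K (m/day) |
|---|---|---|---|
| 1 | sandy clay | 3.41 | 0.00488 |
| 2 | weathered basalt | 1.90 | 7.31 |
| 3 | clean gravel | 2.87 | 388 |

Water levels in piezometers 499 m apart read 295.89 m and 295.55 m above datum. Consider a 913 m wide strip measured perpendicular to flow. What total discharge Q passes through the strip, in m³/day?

Flow is parallel to layering, so each bed carries its own Darcy discharge and the transmissivities add.
Σ(K_i·b_i) = 0.00488×3.41 + 7.31×1.90 + 388×2.87 = 1127 m²/day.
Hydraulic gradient i = (295.89 − 295.55) / 499 = 0.34 / 499 = 0.0006814.
Q = Σ(K_i·b_i) · W · i = 1127 × 913 × 0.0006814 = 701.4 m³/day.

701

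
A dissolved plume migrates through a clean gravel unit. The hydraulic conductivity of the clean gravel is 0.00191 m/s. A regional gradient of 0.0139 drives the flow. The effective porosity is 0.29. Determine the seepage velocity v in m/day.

7.91

Convert K: 0.00191 m/s × 86400 = 165.0 m/day.
Hydraulic gradient i = 0.0139.
Darcy flux q = K · i = 165.0 × 0.01390 = 2.294 m/day.
Seepage velocity v = q / n_e = 2.294 / 0.29 = 7.910 m/day.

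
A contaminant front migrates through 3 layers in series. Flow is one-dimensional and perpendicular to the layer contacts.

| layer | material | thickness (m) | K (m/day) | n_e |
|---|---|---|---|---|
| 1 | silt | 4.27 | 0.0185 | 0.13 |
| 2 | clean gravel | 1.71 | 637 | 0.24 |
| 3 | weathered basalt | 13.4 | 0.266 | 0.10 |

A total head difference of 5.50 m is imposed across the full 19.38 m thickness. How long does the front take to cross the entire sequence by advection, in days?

With flow normal to the layers, continuity requires the same specific discharge q through every layer.
Σ(b_i/K_i) = 4.27/0.0185 + 1.71/637 + 13.4/0.266 = 281.2 d.
q = Δh / Σ(b_i/K_i) = 5.50 / 281.2 = 0.01956 m/day.
In each layer the seepage velocity is v_i = q/n_i, so the layer transit time is t_i = b_i·n_i / q:
  layer 1 (silt): t_1 = 4.27 × 0.13 / 0.01956 = 28.38 d
  layer 2 (clean gravel): t_2 = 1.71 × 0.24 / 0.01956 = 20.98 d
  layer 3 (weathered basalt): t_3 = 13.4 × 0.10 / 0.01956 = 68.51 d
Total t = Σ t_i = 117.9 days.

118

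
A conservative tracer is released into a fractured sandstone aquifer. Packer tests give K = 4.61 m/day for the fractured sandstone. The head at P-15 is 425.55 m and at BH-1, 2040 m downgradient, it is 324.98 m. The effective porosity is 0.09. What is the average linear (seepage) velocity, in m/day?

2.53

Hydraulic gradient i = (425.55 − 324.98) / 2040 = 100.57 / 2040 = 0.04930.
Darcy flux q = K · i = 4.610 × 0.04930 = 0.2273 m/day.
Seepage velocity v = q / n_e = 0.2273 / 0.09 = 2.525 m/day.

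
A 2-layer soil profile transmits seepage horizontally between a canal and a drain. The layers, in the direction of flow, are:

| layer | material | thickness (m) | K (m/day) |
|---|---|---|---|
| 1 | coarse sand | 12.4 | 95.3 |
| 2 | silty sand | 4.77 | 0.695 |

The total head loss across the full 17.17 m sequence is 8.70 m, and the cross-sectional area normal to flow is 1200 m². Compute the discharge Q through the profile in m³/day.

1490

Flow is perpendicular to layering, so the layers act in series and the equivalent K is the thickness-weighted harmonic mean.
Total thickness L = 12.4 + 4.77 = 17.17 m.
Σ(b_i/K_i) = 12.4/95.3 + 4.77/0.695 = 6.993 d.
K_eq = L / Σ(b_i/K_i) = 17.17 / 6.993 = 2.455 m/day.
Q = K_eq · A · (Δh/L) = 2.455 × 1200 × (8.70/17.17) = 1493 m³/day.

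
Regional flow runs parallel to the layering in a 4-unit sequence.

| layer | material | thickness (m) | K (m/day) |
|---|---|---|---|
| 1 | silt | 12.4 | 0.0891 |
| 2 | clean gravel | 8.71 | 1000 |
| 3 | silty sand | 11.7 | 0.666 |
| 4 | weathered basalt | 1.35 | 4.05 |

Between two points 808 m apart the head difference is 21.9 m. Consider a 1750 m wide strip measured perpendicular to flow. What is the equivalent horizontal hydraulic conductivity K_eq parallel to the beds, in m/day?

255

Flow is parallel to layering, so each bed carries its own Darcy discharge and the transmissivities add.
Σ(K_i·b_i) = 0.0891×12.4 + 1000×8.71 + 0.666×11.7 + 4.05×1.35 = 8724 m²/day.
Total thickness b = 34.16 m, so K_eq = Σ(K_i·b_i)/b = 255.4 m/day.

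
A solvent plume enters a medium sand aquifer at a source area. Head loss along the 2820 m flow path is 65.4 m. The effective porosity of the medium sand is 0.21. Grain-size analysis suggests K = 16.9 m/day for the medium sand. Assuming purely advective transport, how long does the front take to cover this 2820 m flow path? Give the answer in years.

Hydraulic gradient i = Δh / L = 65.4 / 2820 = 0.02319.
Darcy flux q = K · i = 16.90 × 0.02319 = 0.3919 m/day.
Seepage velocity v = q / n_e = 0.3919 / 0.21 = 1.866 m/day.
Travel time t = L / v = 2820 / 1.866 = 1511 days = 4.137 years.

4.14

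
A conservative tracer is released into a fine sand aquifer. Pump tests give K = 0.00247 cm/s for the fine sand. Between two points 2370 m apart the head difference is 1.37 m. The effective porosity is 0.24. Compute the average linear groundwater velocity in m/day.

0.00514

Convert K: 0.00247 cm/s × 864 = 2.134 m/day.
Hydraulic gradient i = Δh / L = 1.37 / 2370 = 0.0005781.
Darcy flux q = K · i = 2.134 × 0.0005781 = 0.001234 m/day.
Seepage velocity v = q / n_e = 0.001234 / 0.24 = 0.005140 m/day.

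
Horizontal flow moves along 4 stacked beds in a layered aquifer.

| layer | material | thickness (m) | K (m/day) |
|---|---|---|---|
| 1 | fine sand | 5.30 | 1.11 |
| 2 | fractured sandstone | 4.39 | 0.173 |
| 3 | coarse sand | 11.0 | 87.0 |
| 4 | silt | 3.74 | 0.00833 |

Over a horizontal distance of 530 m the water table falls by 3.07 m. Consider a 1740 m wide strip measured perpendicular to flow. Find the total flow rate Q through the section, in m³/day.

Flow is parallel to layering, so each bed carries its own Darcy discharge and the transmissivities add.
Σ(K_i·b_i) = 1.11×5.30 + 0.173×4.39 + 87.0×11.0 + 0.00833×3.74 = 963.7 m²/day.
Hydraulic gradient i = Δh / L = 3.07 / 530 = 0.005792.
Q = Σ(K_i·b_i) · W · i = 963.7 × 1740 × 0.005792 = 9713 m³/day.

9710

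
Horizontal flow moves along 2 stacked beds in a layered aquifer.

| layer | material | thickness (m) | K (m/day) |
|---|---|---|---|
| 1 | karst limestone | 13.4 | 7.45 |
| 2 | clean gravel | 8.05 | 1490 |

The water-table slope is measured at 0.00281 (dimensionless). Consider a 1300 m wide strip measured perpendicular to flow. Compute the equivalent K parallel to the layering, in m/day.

564

Flow is parallel to layering, so each bed carries its own Darcy discharge and the transmissivities add.
Σ(K_i·b_i) = 7.45×13.4 + 1490×8.05 = 12094 m²/day.
Total thickness b = 21.45 m, so K_eq = Σ(K_i·b_i)/b = 563.8 m/day.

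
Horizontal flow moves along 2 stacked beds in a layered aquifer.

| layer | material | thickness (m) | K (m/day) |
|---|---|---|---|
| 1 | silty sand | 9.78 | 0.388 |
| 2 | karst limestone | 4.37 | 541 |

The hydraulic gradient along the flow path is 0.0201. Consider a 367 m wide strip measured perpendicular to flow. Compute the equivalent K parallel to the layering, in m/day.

167

Flow is parallel to layering, so each bed carries its own Darcy discharge and the transmissivities add.
Σ(K_i·b_i) = 0.388×9.78 + 541×4.37 = 2368 m²/day.
Total thickness b = 14.15 m, so K_eq = Σ(K_i·b_i)/b = 167.3 m/day.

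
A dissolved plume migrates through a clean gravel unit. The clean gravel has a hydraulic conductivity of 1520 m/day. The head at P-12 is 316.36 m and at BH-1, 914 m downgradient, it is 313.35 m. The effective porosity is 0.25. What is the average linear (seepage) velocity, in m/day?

Hydraulic gradient i = (316.36 − 313.35) / 914 = 3.01 / 914 = 0.003293.
Darcy flux q = K · i = 1520 × 0.003293 = 5.006 m/day.
Seepage velocity v = q / n_e = 5.006 / 0.25 = 20.02 m/day.

20.0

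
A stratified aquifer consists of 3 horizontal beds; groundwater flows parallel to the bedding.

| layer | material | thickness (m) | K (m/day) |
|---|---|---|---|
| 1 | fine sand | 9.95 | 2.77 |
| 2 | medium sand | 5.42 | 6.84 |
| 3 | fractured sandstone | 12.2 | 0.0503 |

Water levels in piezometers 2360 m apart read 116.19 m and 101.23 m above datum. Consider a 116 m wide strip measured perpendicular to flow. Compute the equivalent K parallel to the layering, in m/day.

2.37

Flow is parallel to layering, so each bed carries its own Darcy discharge and the transmissivities add.
Σ(K_i·b_i) = 2.77×9.95 + 6.84×5.42 + 0.0503×12.2 = 65.25 m²/day.
Total thickness b = 27.57 m, so K_eq = Σ(K_i·b_i)/b = 2.367 m/day.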